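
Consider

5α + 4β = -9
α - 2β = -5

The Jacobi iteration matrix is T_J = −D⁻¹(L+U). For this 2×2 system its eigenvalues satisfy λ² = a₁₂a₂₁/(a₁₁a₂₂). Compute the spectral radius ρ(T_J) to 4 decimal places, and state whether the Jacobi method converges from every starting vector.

a₁₂a₂₁/(a₁₁a₂₂) = (4)·(1) / ((5)·(-2)) = -0.400000
ρ = √|-0.400000| = √0.400000 = 0.6325
ρ < 1, so Jacobi converges

0.6325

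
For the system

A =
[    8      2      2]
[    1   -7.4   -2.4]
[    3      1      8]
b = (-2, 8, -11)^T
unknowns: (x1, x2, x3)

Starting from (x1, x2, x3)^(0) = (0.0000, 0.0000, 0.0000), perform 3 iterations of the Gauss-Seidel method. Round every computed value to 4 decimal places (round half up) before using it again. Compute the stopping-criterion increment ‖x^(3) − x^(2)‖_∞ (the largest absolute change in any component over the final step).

0.0807

Iteration 1:
  x1 = (-2 - (2)·0.0000 - (2)·0.0000) / (8) = -0.2500
  x2 = (8 - (1)·-0.2500 - (-2.4)·0.0000) / (-7.4) = -1.1149
  x3 = (-11 - (3)·-0.2500 - (1)·-1.1149) / (8) = -1.1419
Iteration 2:
  x1 = (-2 - (2)·-1.1149 - (2)·-1.1419) / (8) = 0.3142
  x2 = (8 - (1)·0.3142 - (-2.4)·-1.1419) / (-7.4) = -0.6683
  x3 = (-11 - (3)·0.3142 - (1)·-0.6683) / (8) = -1.4093
Iteration 3:
  x1 = (-2 - (2)·-0.6683 - (2)·-1.4093) / (8) = 0.2694
  x2 = (8 - (1)·0.2694 - (-2.4)·-1.4093) / (-7.4) = -0.5876
  x3 = (-11 - (3)·0.2694 - (1)·-0.5876) / (8) = -1.4026
Change: (-0.0448, 0.0807, 0.0067) → max |·| = 0.0807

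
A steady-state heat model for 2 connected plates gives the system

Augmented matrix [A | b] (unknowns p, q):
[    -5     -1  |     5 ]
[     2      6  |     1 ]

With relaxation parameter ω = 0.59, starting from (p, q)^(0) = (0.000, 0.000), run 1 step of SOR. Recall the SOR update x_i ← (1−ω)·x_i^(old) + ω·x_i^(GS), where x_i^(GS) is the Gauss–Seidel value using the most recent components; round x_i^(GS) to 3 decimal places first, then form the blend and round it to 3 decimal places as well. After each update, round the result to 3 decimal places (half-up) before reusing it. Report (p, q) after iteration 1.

Iteration 1:
  p: GS value = (5 - (-1)·0.000) / (-5) = -1.000;  p ← (1−ω)·0.000 + ω·-1.000 = -0.590
  q: GS value = (1 - (2)·-0.590) / (6) = 0.363;  q ← (1−ω)·0.000 + ω·0.363 = 0.214

(-0.590, 0.214)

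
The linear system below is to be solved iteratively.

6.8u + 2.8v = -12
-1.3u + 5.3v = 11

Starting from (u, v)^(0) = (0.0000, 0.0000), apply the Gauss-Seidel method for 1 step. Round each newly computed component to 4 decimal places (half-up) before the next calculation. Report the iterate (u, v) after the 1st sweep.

(-1.7647, 1.6426)

Iteration 1:
  u = (-12 - (2.8)·0.0000) / (6.8) = -1.7647
  v = (11 - (-1.3)·-1.7647) / (5.3) = 1.6426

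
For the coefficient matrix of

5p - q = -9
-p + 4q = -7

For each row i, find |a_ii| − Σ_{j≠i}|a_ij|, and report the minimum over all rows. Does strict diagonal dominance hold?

row 1: |5| − (1) = 4
row 2: |4| − (1) = 3
minimum over rows = 3 → strictly diagonally dominant (convergence guaranteed)

3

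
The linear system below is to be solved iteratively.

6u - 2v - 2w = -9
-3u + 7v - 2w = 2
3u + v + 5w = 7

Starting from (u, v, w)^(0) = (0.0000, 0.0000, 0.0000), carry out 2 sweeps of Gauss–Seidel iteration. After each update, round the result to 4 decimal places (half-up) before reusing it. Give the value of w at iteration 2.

Iteration 1:
  u = (-9 - (-2)·0.0000 - (-2)·0.0000) / (6) = -1.5000
  v = (2 - (-3)·-1.5000 - (-2)·0.0000) / (7) = -0.3571
  w = (7 - (3)·-1.5000 - (1)·-0.3571) / (5) = 2.3714
Iteration 2:
  u = (-9 - (-2)·-0.3571 - (-2)·2.3714) / (6) = -0.8286
  v = (2 - (-3)·-0.8286 - (-2)·2.3714) / (7) = 0.6081
  w = (7 - (3)·-0.8286 - (1)·0.6081) / (5) = 1.7755

1.7755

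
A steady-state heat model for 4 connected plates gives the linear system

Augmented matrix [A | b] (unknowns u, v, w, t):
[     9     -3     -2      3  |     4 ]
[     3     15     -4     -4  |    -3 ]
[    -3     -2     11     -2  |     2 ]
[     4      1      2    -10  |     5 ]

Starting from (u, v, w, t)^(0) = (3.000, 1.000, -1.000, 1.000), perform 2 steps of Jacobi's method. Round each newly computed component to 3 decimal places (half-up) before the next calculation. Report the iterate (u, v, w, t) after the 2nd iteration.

Iteration 1:
  u = (4 - (-3)·1.000 - (-2)·-1.000 - (3)·1.000) / (9) = 0.222
  v = (-3 - (3)·3.000 - (-4)·-1.000 - (-4)·1.000) / (15) = -0.800
  w = (2 - (-3)·3.000 - (-2)·1.000 - (-2)·1.000) / (11) = 1.364
  t = (5 - (4)·3.000 - (1)·1.000 - (2)·-1.000) / (-10) = 0.600
Iteration 2:
  u = (4 - (-3)·-0.800 - (-2)·1.364 - (3)·0.600) / (9) = 0.281
  v = (-3 - (3)·0.222 - (-4)·1.364 - (-4)·0.600) / (15) = 0.279
  w = (2 - (-3)·0.222 - (-2)·-0.800 - (-2)·0.600) / (11) = 0.206
  t = (5 - (4)·0.222 - (1)·-0.800 - (2)·1.364) / (-10) = -0.218

(0.281, 0.279, 0.206, -0.218)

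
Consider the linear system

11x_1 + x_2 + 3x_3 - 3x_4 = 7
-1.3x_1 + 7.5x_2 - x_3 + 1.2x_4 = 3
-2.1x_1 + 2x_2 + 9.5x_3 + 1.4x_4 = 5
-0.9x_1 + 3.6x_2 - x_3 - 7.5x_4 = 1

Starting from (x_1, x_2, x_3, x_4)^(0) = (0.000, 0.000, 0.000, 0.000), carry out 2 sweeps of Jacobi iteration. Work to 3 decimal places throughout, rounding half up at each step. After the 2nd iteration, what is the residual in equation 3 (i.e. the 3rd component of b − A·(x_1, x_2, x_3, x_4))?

Iteration 1:
  x_1 = (7 - (1)·0.000 - (3)·0.000 - (-3)·0.000) / (11) = 0.636
  x_2 = (3 - (-1.3)·0.000 - (-1)·0.000 - (1.2)·0.000) / (7.5) = 0.400
  x_3 = (5 - (-2.1)·0.000 - (2)·0.000 - (1.4)·0.000) / (9.5) = 0.526
  x_4 = (1 - (-0.9)·0.000 - (3.6)·0.000 - (-1)·0.000) / (-7.5) = -0.133
Iteration 2:
  x_1 = (7 - (1)·0.400 - (3)·0.526 - (-3)·-0.133) / (11) = 0.420
  x_2 = (3 - (-1.3)·0.636 - (-1)·0.526 - (1.2)·-0.133) / (7.5) = 0.602
  x_3 = (5 - (-2.1)·0.636 - (2)·0.400 - (1.4)·-0.133) / (9.5) = 0.602
  x_4 = (1 - (-0.9)·0.636 - (3.6)·0.400 - (-1)·0.526) / (-7.5) = -0.088
Residual b − A·x = (-0.292, -0.261, -0.918, -0.847)

-0.918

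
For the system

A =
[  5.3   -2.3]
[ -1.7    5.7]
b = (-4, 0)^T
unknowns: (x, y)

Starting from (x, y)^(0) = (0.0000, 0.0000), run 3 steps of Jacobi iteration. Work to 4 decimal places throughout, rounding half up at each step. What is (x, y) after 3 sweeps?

(-0.8524, -0.2251)

Iteration 1:
  x = (-4 - (-2.3)·0.0000) / (5.3) = -0.7547
  y = (0 - (-1.7)·0.0000) / (5.7) = 0.0000
Iteration 2:
  x = (-4 - (-2.3)·0.0000) / (5.3) = -0.7547
  y = (0 - (-1.7)·-0.7547) / (5.7) = -0.2251
Iteration 3:
  x = (-4 - (-2.3)·-0.2251) / (5.3) = -0.8524
  y = (0 - (-1.7)·-0.7547) / (5.7) = -0.2251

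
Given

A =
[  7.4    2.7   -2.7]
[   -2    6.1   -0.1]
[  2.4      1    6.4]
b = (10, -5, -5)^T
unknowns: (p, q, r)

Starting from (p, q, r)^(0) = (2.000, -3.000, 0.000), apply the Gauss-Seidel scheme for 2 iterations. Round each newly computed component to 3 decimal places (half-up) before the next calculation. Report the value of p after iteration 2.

Iteration 1:
  p = (10 - (2.7)·-3.000 - (-2.7)·0.000) / (7.4) = 2.446
  q = (-5 - (-2)·2.446 - (-0.1)·0.000) / (6.1) = -0.018
  r = (-5 - (2.4)·2.446 - (1)·-0.018) / (6.4) = -1.696
Iteration 2:
  p = (10 - (2.7)·-0.018 - (-2.7)·-1.696) / (7.4) = 0.739
  q = (-5 - (-2)·0.739 - (-0.1)·-1.696) / (6.1) = -0.605
  r = (-5 - (2.4)·0.739 - (1)·-0.605) / (6.4) = -0.964

0.739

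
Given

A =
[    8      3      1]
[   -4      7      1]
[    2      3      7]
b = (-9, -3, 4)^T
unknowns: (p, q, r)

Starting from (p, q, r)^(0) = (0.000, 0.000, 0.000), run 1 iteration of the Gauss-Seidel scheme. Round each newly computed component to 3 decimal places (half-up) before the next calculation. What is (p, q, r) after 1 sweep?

Iteration 1:
  p = (-9 - (3)·0.000 - (1)·0.000) / (8) = -1.125
  q = (-3 - (-4)·-1.125 - (1)·0.000) / (7) = -1.071
  r = (4 - (2)·-1.125 - (3)·-1.071) / (7) = 1.352

(-1.125, -1.071, 1.352)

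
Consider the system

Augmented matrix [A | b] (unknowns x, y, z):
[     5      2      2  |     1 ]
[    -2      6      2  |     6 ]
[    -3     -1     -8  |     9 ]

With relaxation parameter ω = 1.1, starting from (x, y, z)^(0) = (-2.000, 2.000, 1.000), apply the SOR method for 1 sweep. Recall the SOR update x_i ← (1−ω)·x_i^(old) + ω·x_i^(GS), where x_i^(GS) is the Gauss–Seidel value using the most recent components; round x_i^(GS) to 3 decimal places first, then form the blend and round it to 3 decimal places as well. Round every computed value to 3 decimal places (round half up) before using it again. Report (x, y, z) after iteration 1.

Iteration 1:
  x: GS value = (1 - (2)·2.000 - (2)·1.000) / (5) = -1.000;  x ← (1−ω)·-2.000 + ω·-1.000 = -0.900
  y: GS value = (6 - (-2)·-0.900 - (2)·1.000) / (6) = 0.367;  y ← (1−ω)·2.000 + ω·0.367 = 0.204
  z: GS value = (9 - (-3)·-0.900 - (-1)·0.204) / (-8) = -0.813;  z ← (1−ω)·1.000 + ω·-0.813 = -0.994

(-0.900, 0.204, -0.994)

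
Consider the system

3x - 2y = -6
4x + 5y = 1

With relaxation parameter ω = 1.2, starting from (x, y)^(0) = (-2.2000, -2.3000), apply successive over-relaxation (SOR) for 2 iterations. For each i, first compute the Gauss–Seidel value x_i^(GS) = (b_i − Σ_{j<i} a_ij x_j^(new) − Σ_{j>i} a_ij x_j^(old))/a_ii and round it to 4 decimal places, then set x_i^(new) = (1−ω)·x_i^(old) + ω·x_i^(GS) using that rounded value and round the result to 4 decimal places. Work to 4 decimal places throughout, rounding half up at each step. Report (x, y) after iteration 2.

Iteration 1:
  x: GS value = (-6 - (-2)·-2.3000) / (3) = -3.5333;  x ← (1−ω)·-2.2000 + ω·-3.5333 = -3.8000
  y: GS value = (1 - (4)·-3.8000) / (5) = 3.2400;  y ← (1−ω)·-2.3000 + ω·3.2400 = 4.3480
Iteration 2:
  x: GS value = (-6 - (-2)·4.3480) / (3) = 0.8987;  x ← (1−ω)·-3.8000 + ω·0.8987 = 1.8384
  y: GS value = (1 - (4)·1.8384) / (5) = -1.2707;  y ← (1−ω)·4.3480 + ω·-1.2707 = -2.3944

(1.8384, -2.3944)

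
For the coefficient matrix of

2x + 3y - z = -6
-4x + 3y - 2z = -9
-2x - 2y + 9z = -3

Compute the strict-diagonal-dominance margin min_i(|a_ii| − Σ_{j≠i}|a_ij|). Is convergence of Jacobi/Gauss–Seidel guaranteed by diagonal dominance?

row 1: |2| − (3+1) = -2
row 2: |3| − (4+2) = -3
row 3: |9| − (2+2) = 5
minimum over rows = -3 → not strictly diagonally dominant

-3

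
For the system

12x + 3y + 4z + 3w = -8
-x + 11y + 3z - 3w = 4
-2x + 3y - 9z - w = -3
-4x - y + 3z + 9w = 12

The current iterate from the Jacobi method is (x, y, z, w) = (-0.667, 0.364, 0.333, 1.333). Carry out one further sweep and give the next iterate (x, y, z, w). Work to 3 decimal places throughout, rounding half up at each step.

(-1.202, 0.576, 0.455, 0.966)

One sweep:
  x = (-8 - (3)·0.364 - (4)·0.333 - (3)·1.333) / (12) = -1.202
  y = (4 - (-1)·-0.667 - (3)·0.333 - (-3)·1.333) / (11) = 0.576
  z = (-3 - (-2)·-0.667 - (3)·0.364 - (-1)·1.333) / (-9) = 0.455
  w = (12 - (-4)·-0.667 - (-1)·0.364 - (3)·0.333) / (9) = 0.966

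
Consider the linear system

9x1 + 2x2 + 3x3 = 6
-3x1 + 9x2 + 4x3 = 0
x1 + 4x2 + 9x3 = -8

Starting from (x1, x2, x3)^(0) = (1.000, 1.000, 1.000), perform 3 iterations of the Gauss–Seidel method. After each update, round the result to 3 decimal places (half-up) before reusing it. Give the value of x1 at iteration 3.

Iteration 1:
  x1 = (6 - (2)·1.000 - (3)·1.000) / (9) = 0.111
  x2 = (0 - (-3)·0.111 - (4)·1.000) / (9) = -0.407
  x3 = (-8 - (1)·0.111 - (4)·-0.407) / (9) = -0.720
Iteration 2:
  x1 = (6 - (2)·-0.407 - (3)·-0.720) / (9) = 0.997
  x2 = (0 - (-3)·0.997 - (4)·-0.720) / (9) = 0.652
  x3 = (-8 - (1)·0.997 - (4)·0.652) / (9) = -1.289
Iteration 3:
  x1 = (6 - (2)·0.652 - (3)·-1.289) / (9) = 0.951
  x2 = (0 - (-3)·0.951 - (4)·-1.289) / (9) = 0.890
  x3 = (-8 - (1)·0.951 - (4)·0.890) / (9) = -1.390

0.951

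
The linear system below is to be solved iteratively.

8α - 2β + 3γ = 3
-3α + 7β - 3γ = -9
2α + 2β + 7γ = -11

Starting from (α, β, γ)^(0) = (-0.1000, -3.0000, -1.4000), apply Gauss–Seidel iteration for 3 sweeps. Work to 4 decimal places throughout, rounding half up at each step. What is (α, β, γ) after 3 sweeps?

Iteration 1:
  α = (3 - (-2)·-3.0000 - (3)·-1.4000) / (8) = 0.1500
  β = (-9 - (-3)·0.1500 - (-3)·-1.4000) / (7) = -1.8214
  γ = (-11 - (2)·0.1500 - (2)·-1.8214) / (7) = -1.0939
Iteration 2:
  α = (3 - (-2)·-1.8214 - (3)·-1.0939) / (8) = 0.3299
  β = (-9 - (-3)·0.3299 - (-3)·-1.0939) / (7) = -1.6131
  γ = (-11 - (2)·0.3299 - (2)·-1.6131) / (7) = -1.2048
Iteration 3:
  α = (3 - (-2)·-1.6131 - (3)·-1.2048) / (8) = 0.4235
  β = (-9 - (-3)·0.4235 - (-3)·-1.2048) / (7) = -1.6206
  γ = (-11 - (2)·0.4235 - (2)·-1.6206) / (7) = -1.2294

(0.4235, -1.6206, -1.2294)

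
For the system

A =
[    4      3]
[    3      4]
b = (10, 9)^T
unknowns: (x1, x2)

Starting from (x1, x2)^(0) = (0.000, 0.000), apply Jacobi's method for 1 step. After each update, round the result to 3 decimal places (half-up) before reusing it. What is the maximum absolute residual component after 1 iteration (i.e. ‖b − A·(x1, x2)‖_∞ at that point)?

7.500

Iteration 1:
  x1 = (10 - (3)·0.000) / (4) = 2.500
  x2 = (9 - (3)·0.000) / (4) = 2.250
Residual b − A·x = (-6.750, -7.500); ∞-norm = 7.500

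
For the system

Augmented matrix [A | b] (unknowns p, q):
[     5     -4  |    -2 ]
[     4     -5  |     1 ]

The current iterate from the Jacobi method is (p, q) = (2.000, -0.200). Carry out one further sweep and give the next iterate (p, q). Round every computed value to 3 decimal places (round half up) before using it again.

(-0.560, 1.400)

One sweep:
  p = (-2 - (-4)·-0.200) / (5) = -0.560
  q = (1 - (4)·2.000) / (-5) = 1.400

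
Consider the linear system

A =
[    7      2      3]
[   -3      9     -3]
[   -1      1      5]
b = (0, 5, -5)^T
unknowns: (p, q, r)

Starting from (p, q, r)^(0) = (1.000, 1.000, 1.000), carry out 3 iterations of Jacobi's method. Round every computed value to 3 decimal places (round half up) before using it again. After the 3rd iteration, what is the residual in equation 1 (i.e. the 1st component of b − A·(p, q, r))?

Iteration 1:
  p = (0 - (2)·1.000 - (3)·1.000) / (7) = -0.714
  q = (5 - (-3)·1.000 - (-3)·1.000) / (9) = 1.222
  r = (-5 - (-1)·1.000 - (1)·1.000) / (5) = -1.000
Iteration 2:
  p = (0 - (2)·1.222 - (3)·-1.000) / (7) = 0.079
  q = (5 - (-3)·-0.714 - (-3)·-1.000) / (9) = -0.016
  r = (-5 - (-1)·-0.714 - (1)·1.222) / (5) = -1.387
Iteration 3:
  p = (0 - (2)·-0.016 - (3)·-1.387) / (7) = 0.599
  q = (5 - (-3)·0.079 - (-3)·-1.387) / (9) = 0.120
  r = (-5 - (-1)·0.079 - (1)·-0.016) / (5) = -0.981
Residual b − A·x = (-1.490, 2.774, 0.384)

-1.490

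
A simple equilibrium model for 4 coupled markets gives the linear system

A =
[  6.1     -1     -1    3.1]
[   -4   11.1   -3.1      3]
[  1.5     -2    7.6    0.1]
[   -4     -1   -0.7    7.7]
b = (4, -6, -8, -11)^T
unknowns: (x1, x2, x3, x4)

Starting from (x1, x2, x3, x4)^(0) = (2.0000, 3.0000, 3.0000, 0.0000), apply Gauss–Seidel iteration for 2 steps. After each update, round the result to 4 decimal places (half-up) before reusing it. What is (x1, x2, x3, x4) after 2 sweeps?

Iteration 1:
  x1 = (4 - (-1)·3.0000 - (-1)·3.0000 - (3.1)·0.0000) / (6.1) = 1.6393
  x2 = (-6 - (-4)·1.6393 - (-3.1)·3.0000 - (3)·0.0000) / (11.1) = 0.8880
  x3 = (-8 - (1.5)·1.6393 - (-2)·0.8880 - (0.1)·0.0000) / (7.6) = -1.1425
  x4 = (-11 - (-4)·1.6393 - (-1)·0.8880 - (-0.7)·-1.1425) / (7.7) = -0.5655
Iteration 2:
  x1 = (4 - (-1)·0.8880 - (-1)·-1.1425 - (3.1)·-0.5655) / (6.1) = 0.9014
  x2 = (-6 - (-4)·0.9014 - (-3.1)·-1.1425 - (3)·-0.5655) / (11.1) = -0.3820
  x3 = (-8 - (1.5)·0.9014 - (-2)·-0.3820 - (0.1)·-0.5655) / (7.6) = -1.3236
  x4 = (-11 - (-4)·0.9014 - (-1)·-0.3820 - (-0.7)·-1.3236) / (7.7) = -1.1302

(0.9014, -0.3820, -1.3236, -1.1302)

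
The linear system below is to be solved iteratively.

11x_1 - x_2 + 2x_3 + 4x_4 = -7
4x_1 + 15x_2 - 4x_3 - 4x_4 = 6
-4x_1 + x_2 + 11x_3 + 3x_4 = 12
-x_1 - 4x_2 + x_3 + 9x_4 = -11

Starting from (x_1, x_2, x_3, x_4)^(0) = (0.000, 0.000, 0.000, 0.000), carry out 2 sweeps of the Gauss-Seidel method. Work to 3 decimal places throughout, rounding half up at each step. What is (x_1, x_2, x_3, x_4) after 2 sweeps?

(-0.321, 0.400, 1.246, -1.219)

Iteration 1:
  x_1 = (-7 - (-1)·0.000 - (2)·0.000 - (4)·0.000) / (11) = -0.636
  x_2 = (6 - (4)·-0.636 - (-4)·0.000 - (-4)·0.000) / (15) = 0.570
  x_3 = (12 - (-4)·-0.636 - (1)·0.570 - (3)·0.000) / (11) = 0.808
  x_4 = (-11 - (-1)·-0.636 - (-4)·0.570 - (1)·0.808) / (9) = -1.129
Iteration 2:
  x_1 = (-7 - (-1)·0.570 - (2)·0.808 - (4)·-1.129) / (11) = -0.321
  x_2 = (6 - (4)·-0.321 - (-4)·0.808 - (-4)·-1.129) / (15) = 0.400
  x_3 = (12 - (-4)·-0.321 - (1)·0.400 - (3)·-1.129) / (11) = 1.246
  x_4 = (-11 - (-1)·-0.321 - (-4)·0.400 - (1)·1.246) / (9) = -1.219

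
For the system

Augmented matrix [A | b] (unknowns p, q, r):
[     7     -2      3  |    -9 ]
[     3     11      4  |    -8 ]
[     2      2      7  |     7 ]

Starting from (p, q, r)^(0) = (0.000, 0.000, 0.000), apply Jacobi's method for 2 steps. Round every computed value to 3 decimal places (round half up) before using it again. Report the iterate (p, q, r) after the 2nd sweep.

Iteration 1:
  p = (-9 - (-2)·0.000 - (3)·0.000) / (7) = -1.286
  q = (-8 - (3)·0.000 - (4)·0.000) / (11) = -0.727
  r = (7 - (2)·0.000 - (2)·0.000) / (7) = 1.000
Iteration 2:
  p = (-9 - (-2)·-0.727 - (3)·1.000) / (7) = -1.922
  q = (-8 - (3)·-1.286 - (4)·1.000) / (11) = -0.740
  r = (7 - (2)·-1.286 - (2)·-0.727) / (7) = 1.575

(-1.922, -0.740, 1.575)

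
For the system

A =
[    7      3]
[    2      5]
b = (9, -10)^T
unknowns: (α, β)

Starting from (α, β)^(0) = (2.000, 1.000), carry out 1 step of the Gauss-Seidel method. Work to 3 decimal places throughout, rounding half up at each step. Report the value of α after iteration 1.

Iteration 1:
  α = (9 - (3)·1.000) / (7) = 0.857
  β = (-10 - (2)·0.857) / (5) = -2.343

0.857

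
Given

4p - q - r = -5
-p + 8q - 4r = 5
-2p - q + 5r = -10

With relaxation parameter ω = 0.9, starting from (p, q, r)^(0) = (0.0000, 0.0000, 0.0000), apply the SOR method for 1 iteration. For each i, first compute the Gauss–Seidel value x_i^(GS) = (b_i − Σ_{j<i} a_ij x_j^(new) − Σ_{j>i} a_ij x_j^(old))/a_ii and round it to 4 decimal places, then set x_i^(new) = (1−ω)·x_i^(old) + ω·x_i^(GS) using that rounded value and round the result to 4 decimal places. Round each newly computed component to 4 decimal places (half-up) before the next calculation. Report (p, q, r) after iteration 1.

Iteration 1:
  p: GS value = (-5 - (-1)·0.0000 - (-1)·0.0000) / (4) = -1.2500;  p ← (1−ω)·0.0000 + ω·-1.2500 = -1.1250
  q: GS value = (5 - (-1)·-1.1250 - (-4)·0.0000) / (8) = 0.4844;  q ← (1−ω)·0.0000 + ω·0.4844 = 0.4360
  r: GS value = (-10 - (-2)·-1.1250 - (-1)·0.4360) / (5) = -2.3628;  r ← (1−ω)·0.0000 + ω·-2.3628 = -2.1265

(-1.1250, 0.4360, -2.1265)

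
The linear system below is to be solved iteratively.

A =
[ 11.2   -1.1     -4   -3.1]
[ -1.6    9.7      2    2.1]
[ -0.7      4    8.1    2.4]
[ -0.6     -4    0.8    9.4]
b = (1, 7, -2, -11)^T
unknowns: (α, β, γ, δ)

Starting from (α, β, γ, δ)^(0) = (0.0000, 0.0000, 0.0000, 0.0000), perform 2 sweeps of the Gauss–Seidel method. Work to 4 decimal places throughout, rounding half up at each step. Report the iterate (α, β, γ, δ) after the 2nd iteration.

Iteration 1:
  α = (1 - (-1.1)·0.0000 - (-4)·0.0000 - (-3.1)·0.0000) / (11.2) = 0.0893
  β = (7 - (-1.6)·0.0893 - (2)·0.0000 - (2.1)·0.0000) / (9.7) = 0.7364
  γ = (-2 - (-0.7)·0.0893 - (4)·0.7364 - (2.4)·0.0000) / (8.1) = -0.6029
  δ = (-11 - (-0.6)·0.0893 - (-4)·0.7364 - (0.8)·-0.6029) / (9.4) = -0.7998
Iteration 2:
  α = (1 - (-1.1)·0.7364 - (-4)·-0.6029 - (-3.1)·-0.7998) / (11.2) = -0.2751
  β = (7 - (-1.6)·-0.2751 - (2)·-0.6029 - (2.1)·-0.7998) / (9.7) = 0.9737
  γ = (-2 - (-0.7)·-0.2751 - (4)·0.9737 - (2.4)·-0.7998) / (8.1) = -0.5145
  δ = (-11 - (-0.6)·-0.2751 - (-4)·0.9737 - (0.8)·-0.5145) / (9.4) = -0.7296

(-0.2751, 0.9737, -0.5145, -0.7296)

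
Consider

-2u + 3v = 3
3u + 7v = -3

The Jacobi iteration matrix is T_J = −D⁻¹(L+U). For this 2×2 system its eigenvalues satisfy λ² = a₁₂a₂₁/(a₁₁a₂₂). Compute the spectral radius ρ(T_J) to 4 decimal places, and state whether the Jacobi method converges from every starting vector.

a₁₂a₂₁/(a₁₁a₂₂) = (3)·(3) / ((-2)·(7)) = -0.642857
ρ = √|-0.642857| = √0.642857 = 0.8018
ρ < 1, so Jacobi converges

0.8018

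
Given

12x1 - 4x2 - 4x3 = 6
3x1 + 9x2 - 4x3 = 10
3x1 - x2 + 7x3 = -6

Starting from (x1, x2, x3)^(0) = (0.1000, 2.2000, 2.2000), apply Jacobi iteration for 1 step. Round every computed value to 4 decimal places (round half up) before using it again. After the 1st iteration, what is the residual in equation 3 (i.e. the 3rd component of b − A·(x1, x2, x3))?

-5.7446

Iteration 1:
  x1 = (6 - (-4)·2.2000 - (-4)·2.2000) / (12) = 1.9667
  x2 = (10 - (3)·0.1000 - (-4)·2.2000) / (9) = 2.0556
  x3 = (-6 - (3)·0.1000 - (-1)·2.2000) / (7) = -0.5857
Residual b − A·x = (-11.7208, -16.7433, -5.7446)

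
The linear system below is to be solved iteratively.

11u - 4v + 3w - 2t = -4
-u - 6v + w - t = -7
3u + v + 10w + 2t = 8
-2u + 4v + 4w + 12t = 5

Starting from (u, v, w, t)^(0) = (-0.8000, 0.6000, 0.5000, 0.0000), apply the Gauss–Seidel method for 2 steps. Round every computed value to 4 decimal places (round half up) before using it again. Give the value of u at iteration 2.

Iteration 1:
  u = (-4 - (-4)·0.6000 - (3)·0.5000 - (-2)·0.0000) / (11) = -0.2818
  v = (-7 - (-1)·-0.2818 - (1)·0.5000 - (-1)·0.0000) / (-6) = 1.2970
  w = (8 - (3)·-0.2818 - (1)·1.2970 - (2)·0.0000) / (10) = 0.7548
  t = (5 - (-2)·-0.2818 - (4)·1.2970 - (4)·0.7548) / (12) = -0.3142
Iteration 2:
  u = (-4 - (-4)·1.2970 - (3)·0.7548 - (-2)·-0.3142) / (11) = -0.1550
  v = (-7 - (-1)·-0.1550 - (1)·0.7548 - (-1)·-0.3142) / (-6) = 1.3707
  w = (8 - (3)·-0.1550 - (1)·1.3707 - (2)·-0.3142) / (10) = 0.7723
  t = (5 - (-2)·-0.1550 - (4)·1.3707 - (4)·0.7723) / (12) = -0.3235

-0.1550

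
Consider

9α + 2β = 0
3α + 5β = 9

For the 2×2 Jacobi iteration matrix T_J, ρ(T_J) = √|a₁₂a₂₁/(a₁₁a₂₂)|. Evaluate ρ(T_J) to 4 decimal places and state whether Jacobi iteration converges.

0.3651

a₁₂a₂₁/(a₁₁a₂₂) = (2)·(3) / ((9)·(5)) = 0.133333
ρ = √|0.133333| = √0.133333 = 0.3651
ρ < 1, so Jacobi converges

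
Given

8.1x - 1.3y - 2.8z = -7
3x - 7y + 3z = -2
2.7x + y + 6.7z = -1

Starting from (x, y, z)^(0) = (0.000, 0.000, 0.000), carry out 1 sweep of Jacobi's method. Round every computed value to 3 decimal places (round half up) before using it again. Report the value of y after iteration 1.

Iteration 1:
  x = (-7 - (-1.3)·0.000 - (-2.8)·0.000) / (8.1) = -0.864
  y = (-2 - (3)·0.000 - (3)·0.000) / (-7) = 0.286
  z = (-1 - (2.7)·0.000 - (1)·0.000) / (6.7) = -0.149

0.286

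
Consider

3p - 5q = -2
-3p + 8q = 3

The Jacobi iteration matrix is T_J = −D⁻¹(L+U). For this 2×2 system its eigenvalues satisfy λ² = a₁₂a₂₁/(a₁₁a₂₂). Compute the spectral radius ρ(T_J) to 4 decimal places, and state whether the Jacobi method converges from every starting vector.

a₁₂a₂₁/(a₁₁a₂₂) = (-5)·(-3) / ((3)·(8)) = 0.625000
ρ = √|0.625000| = √0.625000 = 0.7906
ρ < 1, so Jacobi converges

0.7906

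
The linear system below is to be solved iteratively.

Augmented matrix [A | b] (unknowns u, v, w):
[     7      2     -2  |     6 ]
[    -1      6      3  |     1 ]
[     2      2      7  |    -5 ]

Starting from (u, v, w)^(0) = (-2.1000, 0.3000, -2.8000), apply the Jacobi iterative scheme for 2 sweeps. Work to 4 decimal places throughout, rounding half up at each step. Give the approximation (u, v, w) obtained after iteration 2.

(0.4524, 0.2619, -1.0537)

Iteration 1:
  u = (6 - (2)·0.3000 - (-2)·-2.8000) / (7) = -0.0286
  v = (1 - (-1)·-2.1000 - (3)·-2.8000) / (6) = 1.2167
  w = (-5 - (2)·-2.1000 - (2)·0.3000) / (7) = -0.2000
Iteration 2:
  u = (6 - (2)·1.2167 - (-2)·-0.2000) / (7) = 0.4524
  v = (1 - (-1)·-0.0286 - (3)·-0.2000) / (6) = 0.2619
  w = (-5 - (2)·-0.0286 - (2)·1.2167) / (7) = -1.0537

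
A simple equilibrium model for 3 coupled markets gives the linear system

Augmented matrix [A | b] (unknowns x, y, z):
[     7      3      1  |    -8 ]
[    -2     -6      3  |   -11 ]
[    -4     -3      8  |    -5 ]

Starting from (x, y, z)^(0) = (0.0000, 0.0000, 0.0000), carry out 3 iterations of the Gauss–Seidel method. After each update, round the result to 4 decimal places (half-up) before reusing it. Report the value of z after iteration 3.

-0.8438

Iteration 1:
  x = (-8 - (3)·0.0000 - (1)·0.0000) / (7) = -1.1429
  y = (-11 - (-2)·-1.1429 - (3)·0.0000) / (-6) = 2.2143
  z = (-5 - (-4)·-1.1429 - (-3)·2.2143) / (8) = -0.3661
Iteration 2:
  x = (-8 - (3)·2.2143 - (1)·-0.3661) / (7) = -2.0395
  y = (-11 - (-2)·-2.0395 - (3)·-0.3661) / (-6) = 2.3301
  z = (-5 - (-4)·-2.0395 - (-3)·2.3301) / (8) = -0.7710
Iteration 3:
  x = (-8 - (3)·2.3301 - (1)·-0.7710) / (7) = -2.0313
  y = (-11 - (-2)·-2.0313 - (3)·-0.7710) / (-6) = 2.1249
  z = (-5 - (-4)·-2.0313 - (-3)·2.1249) / (8) = -0.8438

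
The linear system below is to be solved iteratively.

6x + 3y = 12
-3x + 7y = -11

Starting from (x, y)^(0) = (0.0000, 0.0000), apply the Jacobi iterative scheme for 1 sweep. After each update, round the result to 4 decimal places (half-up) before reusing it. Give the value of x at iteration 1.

Iteration 1:
  x = (12 - (3)·0.0000) / (6) = 2.0000
  y = (-11 - (-3)·0.0000) / (7) = -1.5714

2.0000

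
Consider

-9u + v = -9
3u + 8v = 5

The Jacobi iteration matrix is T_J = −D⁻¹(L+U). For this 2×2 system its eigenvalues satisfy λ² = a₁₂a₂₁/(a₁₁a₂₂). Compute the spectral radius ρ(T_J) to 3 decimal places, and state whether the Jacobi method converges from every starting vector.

0.204

a₁₂a₂₁/(a₁₁a₂₂) = (1)·(3) / ((-9)·(8)) = -0.041667
ρ = √|-0.041667| = √0.041667 = 0.204
ρ < 1, so Jacobi converges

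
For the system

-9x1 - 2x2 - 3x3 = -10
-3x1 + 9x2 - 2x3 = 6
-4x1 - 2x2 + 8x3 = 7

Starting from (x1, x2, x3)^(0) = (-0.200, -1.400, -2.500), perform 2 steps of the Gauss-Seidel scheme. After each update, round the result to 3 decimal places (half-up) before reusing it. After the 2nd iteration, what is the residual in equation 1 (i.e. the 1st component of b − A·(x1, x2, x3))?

Iteration 1:
  x1 = (-10 - (-2)·-1.400 - (-3)·-2.500) / (-9) = 2.256
  x2 = (6 - (-3)·2.256 - (-2)·-2.500) / (9) = 0.863
  x3 = (7 - (-4)·2.256 - (-2)·0.863) / (8) = 2.219
Iteration 2:
  x1 = (-10 - (-2)·0.863 - (-3)·2.219) / (-9) = 0.180
  x2 = (6 - (-3)·0.180 - (-2)·2.219) / (9) = 1.220
  x3 = (7 - (-4)·0.180 - (-2)·1.220) / (8) = 1.270
Residual b − A·x = (-2.130, -1.900, 0.000)

-2.130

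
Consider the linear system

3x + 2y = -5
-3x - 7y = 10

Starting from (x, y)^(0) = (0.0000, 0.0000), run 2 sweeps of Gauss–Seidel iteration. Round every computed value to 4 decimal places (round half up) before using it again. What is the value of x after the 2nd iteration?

-1.1905

Iteration 1:
  x = (-5 - (2)·0.0000) / (3) = -1.6667
  y = (10 - (-3)·-1.6667) / (-7) = -0.7143
Iteration 2:
  x = (-5 - (2)·-0.7143) / (3) = -1.1905
  y = (10 - (-3)·-1.1905) / (-7) = -0.9184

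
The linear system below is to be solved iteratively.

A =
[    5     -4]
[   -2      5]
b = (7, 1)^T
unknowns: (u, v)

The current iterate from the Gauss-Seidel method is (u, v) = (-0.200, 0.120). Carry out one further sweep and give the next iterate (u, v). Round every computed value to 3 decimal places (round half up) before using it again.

One sweep:
  u = (7 - (-4)·0.120) / (5) = 1.496
  v = (1 - (-2)·1.496) / (5) = 0.798

(1.496, 0.798)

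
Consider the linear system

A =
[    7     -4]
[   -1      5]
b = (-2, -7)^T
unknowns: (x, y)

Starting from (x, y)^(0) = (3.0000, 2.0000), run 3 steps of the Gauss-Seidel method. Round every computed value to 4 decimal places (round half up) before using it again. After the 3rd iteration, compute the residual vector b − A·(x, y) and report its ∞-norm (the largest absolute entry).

Iteration 1:
  x = (-2 - (-4)·2.0000) / (7) = 0.8571
  y = (-7 - (-1)·0.8571) / (5) = -1.2286
Iteration 2:
  x = (-2 - (-4)·-1.2286) / (7) = -0.9878
  y = (-7 - (-1)·-0.9878) / (5) = -1.5976
Iteration 3:
  x = (-2 - (-4)·-1.5976) / (7) = -1.1986
  y = (-7 - (-1)·-1.1986) / (5) = -1.6397
Residual b − A·x = (-0.1686, -0.0001); ∞-norm = 0.1686

0.1686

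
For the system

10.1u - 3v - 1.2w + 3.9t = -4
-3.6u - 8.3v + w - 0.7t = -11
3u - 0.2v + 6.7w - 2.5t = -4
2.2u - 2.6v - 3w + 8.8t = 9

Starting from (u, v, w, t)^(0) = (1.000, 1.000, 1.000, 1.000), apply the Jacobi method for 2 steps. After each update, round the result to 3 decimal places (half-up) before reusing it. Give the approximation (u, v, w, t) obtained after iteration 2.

(-0.741, 1.288, 0.120, 1.170)

Iteration 1:
  u = (-4 - (-3)·1.000 - (-1.2)·1.000 - (3.9)·1.000) / (10.1) = -0.366
  v = (-11 - (-3.6)·1.000 - (1)·1.000 - (-0.7)·1.000) / (-8.3) = 0.928
  w = (-4 - (3)·1.000 - (-0.2)·1.000 - (-2.5)·1.000) / (6.7) = -0.642
  t = (9 - (2.2)·1.000 - (-2.6)·1.000 - (-3)·1.000) / (8.8) = 1.409
Iteration 2:
  u = (-4 - (-3)·0.928 - (-1.2)·-0.642 - (3.9)·1.409) / (10.1) = -0.741
  v = (-11 - (-3.6)·-0.366 - (1)·-0.642 - (-0.7)·1.409) / (-8.3) = 1.288
  w = (-4 - (3)·-0.366 - (-0.2)·0.928 - (-2.5)·1.409) / (6.7) = 0.120
  t = (9 - (2.2)·-0.366 - (-2.6)·0.928 - (-3)·-0.642) / (8.8) = 1.170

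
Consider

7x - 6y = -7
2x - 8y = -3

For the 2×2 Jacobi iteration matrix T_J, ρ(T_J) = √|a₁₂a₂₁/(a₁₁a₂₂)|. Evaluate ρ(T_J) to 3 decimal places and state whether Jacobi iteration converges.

a₁₂a₂₁/(a₁₁a₂₂) = (-6)·(2) / ((7)·(-8)) = 0.214286
ρ = √|0.214286| = √0.214286 = 0.463
ρ < 1, so Jacobi converges

0.463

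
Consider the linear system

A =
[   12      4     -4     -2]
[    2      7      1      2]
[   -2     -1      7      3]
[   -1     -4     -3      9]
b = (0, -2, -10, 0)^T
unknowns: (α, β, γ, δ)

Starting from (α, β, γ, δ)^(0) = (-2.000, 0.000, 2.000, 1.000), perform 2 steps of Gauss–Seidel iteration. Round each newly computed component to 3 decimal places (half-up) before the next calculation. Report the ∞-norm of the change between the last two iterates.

Iteration 1:
  α = (0 - (4)·0.000 - (-4)·2.000 - (-2)·1.000) / (12) = 0.833
  β = (-2 - (2)·0.833 - (1)·2.000 - (2)·1.000) / (7) = -1.095
  γ = (-10 - (-2)·0.833 - (-1)·-1.095 - (3)·1.000) / (7) = -1.776
  δ = (0 - (-1)·0.833 - (-4)·-1.095 - (-3)·-1.776) / (9) = -0.986
Iteration 2:
  α = (0 - (4)·-1.095 - (-4)·-1.776 - (-2)·-0.986) / (12) = -0.391
  β = (-2 - (2)·-0.391 - (1)·-1.776 - (2)·-0.986) / (7) = 0.361
  γ = (-10 - (-2)·-0.391 - (-1)·0.361 - (3)·-0.986) / (7) = -1.066
  δ = (0 - (-1)·-0.391 - (-4)·0.361 - (-3)·-1.066) / (9) = -0.238
Change: (-1.224, 1.456, 0.710, 0.748) → max |·| = 1.456

1.456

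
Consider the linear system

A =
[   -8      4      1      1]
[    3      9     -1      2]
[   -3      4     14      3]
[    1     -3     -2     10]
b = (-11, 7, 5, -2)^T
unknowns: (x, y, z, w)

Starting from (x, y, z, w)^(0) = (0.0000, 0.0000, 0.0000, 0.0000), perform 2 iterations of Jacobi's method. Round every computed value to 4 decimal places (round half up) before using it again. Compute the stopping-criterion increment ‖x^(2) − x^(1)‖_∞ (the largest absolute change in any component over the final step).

0.4085

Iteration 1:
  x = (-11 - (4)·0.0000 - (1)·0.0000 - (1)·0.0000) / (-8) = 1.3750
  y = (7 - (3)·0.0000 - (-1)·0.0000 - (2)·0.0000) / (9) = 0.7778
  z = (5 - (-3)·0.0000 - (4)·0.0000 - (3)·0.0000) / (14) = 0.3571
  w = (-2 - (1)·0.0000 - (-3)·0.0000 - (-2)·0.0000) / (10) = -0.2000
Iteration 2:
  x = (-11 - (4)·0.7778 - (1)·0.3571 - (1)·-0.2000) / (-8) = 1.7835
  y = (7 - (3)·1.3750 - (-1)·0.3571 - (2)·-0.2000) / (9) = 0.4036
  z = (5 - (-3)·1.3750 - (4)·0.7778 - (3)·-0.2000) / (14) = 0.4724
  w = (-2 - (1)·1.3750 - (-3)·0.7778 - (-2)·0.3571) / (10) = -0.0327
Change: (0.4085, -0.3742, 0.1153, 0.1673) → max |·| = 0.4085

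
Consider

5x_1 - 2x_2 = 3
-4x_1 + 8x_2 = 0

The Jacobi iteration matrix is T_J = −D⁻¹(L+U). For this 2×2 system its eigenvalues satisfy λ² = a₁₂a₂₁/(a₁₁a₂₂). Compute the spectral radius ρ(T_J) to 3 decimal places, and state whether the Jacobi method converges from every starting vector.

0.447

a₁₂a₂₁/(a₁₁a₂₂) = (-2)·(-4) / ((5)·(8)) = 0.200000
ρ = √|0.200000| = √0.200000 = 0.447
ρ < 1, so Jacobi converges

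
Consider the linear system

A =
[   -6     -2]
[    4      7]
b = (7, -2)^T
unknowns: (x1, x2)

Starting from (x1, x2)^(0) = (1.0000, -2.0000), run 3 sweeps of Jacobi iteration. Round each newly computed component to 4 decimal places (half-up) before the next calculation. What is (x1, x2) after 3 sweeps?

(-1.1667, 0.2177)

Iteration 1:
  x1 = (7 - (-2)·-2.0000) / (-6) = -0.5000
  x2 = (-2 - (4)·1.0000) / (7) = -0.8571
Iteration 2:
  x1 = (7 - (-2)·-0.8571) / (-6) = -0.8810
  x2 = (-2 - (4)·-0.5000) / (7) = 0.0000
Iteration 3:
  x1 = (7 - (-2)·0.0000) / (-6) = -1.1667
  x2 = (-2 - (4)·-0.8810) / (7) = 0.2177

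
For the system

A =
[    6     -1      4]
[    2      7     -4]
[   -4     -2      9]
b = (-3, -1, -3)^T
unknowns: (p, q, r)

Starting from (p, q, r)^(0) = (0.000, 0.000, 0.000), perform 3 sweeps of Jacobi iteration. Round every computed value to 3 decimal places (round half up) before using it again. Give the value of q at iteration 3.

-0.392

Iteration 1:
  p = (-3 - (-1)·0.000 - (4)·0.000) / (6) = -0.500
  q = (-1 - (2)·0.000 - (-4)·0.000) / (7) = -0.143
  r = (-3 - (-4)·0.000 - (-2)·0.000) / (9) = -0.333
Iteration 2:
  p = (-3 - (-1)·-0.143 - (4)·-0.333) / (6) = -0.302
  q = (-1 - (2)·-0.500 - (-4)·-0.333) / (7) = -0.190
  r = (-3 - (-4)·-0.500 - (-2)·-0.143) / (9) = -0.587
Iteration 3:
  p = (-3 - (-1)·-0.190 - (4)·-0.587) / (6) = -0.140
  q = (-1 - (2)·-0.302 - (-4)·-0.587) / (7) = -0.392
  r = (-3 - (-4)·-0.302 - (-2)·-0.190) / (9) = -0.510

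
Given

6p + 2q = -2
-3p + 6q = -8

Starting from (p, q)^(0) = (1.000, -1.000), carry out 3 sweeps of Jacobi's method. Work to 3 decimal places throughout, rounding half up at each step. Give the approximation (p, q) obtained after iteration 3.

Iteration 1:
  p = (-2 - (2)·-1.000) / (6) = 0.000
  q = (-8 - (-3)·1.000) / (6) = -0.833
Iteration 2:
  p = (-2 - (2)·-0.833) / (6) = -0.056
  q = (-8 - (-3)·0.000) / (6) = -1.333
Iteration 3:
  p = (-2 - (2)·-1.333) / (6) = 0.111
  q = (-8 - (-3)·-0.056) / (6) = -1.361

(0.111, -1.361)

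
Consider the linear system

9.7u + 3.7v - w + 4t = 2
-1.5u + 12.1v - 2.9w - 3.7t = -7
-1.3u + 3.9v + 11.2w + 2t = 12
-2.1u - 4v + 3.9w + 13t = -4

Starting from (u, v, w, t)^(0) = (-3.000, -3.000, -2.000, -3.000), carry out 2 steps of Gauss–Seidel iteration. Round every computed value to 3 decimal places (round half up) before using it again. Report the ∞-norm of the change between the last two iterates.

1.529

Iteration 1:
  u = (2 - (3.7)·-3.000 - (-1)·-2.000 - (4)·-3.000) / (9.7) = 2.381
  v = (-7 - (-1.5)·2.381 - (-2.9)·-2.000 - (-3.7)·-3.000) / (12.1) = -1.680
  w = (12 - (-1.3)·2.381 - (3.9)·-1.680 - (2)·-3.000) / (11.2) = 2.469
  t = (-4 - (-2.1)·2.381 - (-4)·-1.680 - (3.9)·2.469) / (13) = -1.181
Iteration 2:
  u = (2 - (3.7)·-1.680 - (-1)·2.469 - (4)·-1.181) / (9.7) = 1.589
  v = (-7 - (-1.5)·1.589 - (-2.9)·2.469 - (-3.7)·-1.181) / (12.1) = -0.151
  w = (12 - (-1.3)·1.589 - (3.9)·-0.151 - (2)·-1.181) / (11.2) = 1.519
  t = (-4 - (-2.1)·1.589 - (-4)·-0.151 - (3.9)·1.519) / (13) = -0.553
Change: (-0.792, 1.529, -0.950, 0.628) → max |·| = 1.529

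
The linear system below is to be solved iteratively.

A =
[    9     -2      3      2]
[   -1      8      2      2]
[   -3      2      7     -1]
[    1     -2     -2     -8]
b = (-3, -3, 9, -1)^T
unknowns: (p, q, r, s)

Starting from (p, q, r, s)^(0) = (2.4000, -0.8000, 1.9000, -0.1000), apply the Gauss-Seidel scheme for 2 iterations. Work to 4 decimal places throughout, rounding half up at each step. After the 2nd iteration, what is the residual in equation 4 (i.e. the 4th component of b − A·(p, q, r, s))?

Iteration 1:
  p = (-3 - (-2)·-0.8000 - (3)·1.9000 - (2)·-0.1000) / (9) = -1.1222
  q = (-3 - (-1)·-1.1222 - (2)·1.9000 - (2)·-0.1000) / (8) = -0.9653
  r = (9 - (-3)·-1.1222 - (2)·-0.9653 - (-1)·-0.1000) / (7) = 1.0663
  s = (-1 - (1)·-1.1222 - (-2)·-0.9653 - (-2)·1.0663) / (-8) = -0.0405
Iteration 2:
  p = (-3 - (-2)·-0.9653 - (3)·1.0663 - (2)·-0.0405) / (9) = -0.8943
  q = (-3 - (-1)·-0.8943 - (2)·1.0663 - (2)·-0.0405) / (8) = -0.7432
  r = (9 - (-3)·-0.8943 - (2)·-0.7432 - (-1)·-0.0405) / (7) = 1.1090
  s = (-1 - (1)·-0.8943 - (-2)·-0.7432 - (-2)·1.1090) / (-8) = -0.0782
Residual b − A·x = (0.3917, -0.0103, -0.0377, 0.0003)

0.0003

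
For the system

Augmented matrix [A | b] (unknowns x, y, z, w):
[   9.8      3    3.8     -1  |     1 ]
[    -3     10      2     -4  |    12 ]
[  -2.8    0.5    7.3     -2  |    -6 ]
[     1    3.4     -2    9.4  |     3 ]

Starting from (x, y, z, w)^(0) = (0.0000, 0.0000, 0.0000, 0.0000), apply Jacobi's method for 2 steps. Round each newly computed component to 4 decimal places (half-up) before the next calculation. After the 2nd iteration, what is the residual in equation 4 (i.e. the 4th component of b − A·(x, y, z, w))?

Iteration 1:
  x = (1 - (3)·0.0000 - (3.8)·0.0000 - (-1)·0.0000) / (9.8) = 0.1020
  y = (12 - (-3)·0.0000 - (2)·0.0000 - (-4)·0.0000) / (10) = 1.2000
  z = (-6 - (-2.8)·0.0000 - (0.5)·0.0000 - (-2)·0.0000) / (7.3) = -0.8219
  w = (3 - (1)·0.0000 - (3.4)·0.0000 - (-2)·0.0000) / (9.4) = 0.3191
Iteration 2:
  x = (1 - (3)·1.2000 - (3.8)·-0.8219 - (-1)·0.3191) / (9.8) = 0.0860
  y = (12 - (-3)·0.1020 - (2)·-0.8219 - (-4)·0.3191) / (10) = 1.5226
  z = (-6 - (-2.8)·0.1020 - (0.5)·1.2000 - (-2)·0.3191) / (7.3) = -0.7776
  w = (3 - (1)·0.1020 - (3.4)·1.2000 - (-2)·-0.8219) / (9.4) = -0.3006
Residual b − A·x = (-1.7563, -2.6152, -1.4452, -0.9924)

-0.9924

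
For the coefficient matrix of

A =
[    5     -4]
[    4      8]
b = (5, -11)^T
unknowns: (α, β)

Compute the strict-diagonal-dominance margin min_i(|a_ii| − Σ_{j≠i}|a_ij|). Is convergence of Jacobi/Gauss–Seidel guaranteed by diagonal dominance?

1

row 1: |5| − (4) = 1
row 2: |8| − (4) = 4
minimum over rows = 1 → strictly diagonally dominant (convergence guaranteed)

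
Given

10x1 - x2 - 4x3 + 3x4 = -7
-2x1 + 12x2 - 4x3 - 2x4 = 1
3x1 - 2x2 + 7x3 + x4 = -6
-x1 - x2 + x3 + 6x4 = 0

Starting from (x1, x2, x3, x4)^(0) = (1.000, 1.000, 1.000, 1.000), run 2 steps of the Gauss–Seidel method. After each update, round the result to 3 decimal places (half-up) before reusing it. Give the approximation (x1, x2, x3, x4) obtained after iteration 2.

(-0.939, -0.270, -0.547, -0.110)

Iteration 1:
  x1 = (-7 - (-1)·1.000 - (-4)·1.000 - (3)·1.000) / (10) = -0.500
  x2 = (1 - (-2)·-0.500 - (-4)·1.000 - (-2)·1.000) / (12) = 0.500
  x3 = (-6 - (3)·-0.500 - (-2)·0.500 - (1)·1.000) / (7) = -0.643
  x4 = (0 - (-1)·-0.500 - (-1)·0.500 - (1)·-0.643) / (6) = 0.107
Iteration 2:
  x1 = (-7 - (-1)·0.500 - (-4)·-0.643 - (3)·0.107) / (10) = -0.939
  x2 = (1 - (-2)·-0.939 - (-4)·-0.643 - (-2)·0.107) / (12) = -0.270
  x3 = (-6 - (3)·-0.939 - (-2)·-0.270 - (1)·0.107) / (7) = -0.547
  x4 = (0 - (-1)·-0.939 - (-1)·-0.270 - (1)·-0.547) / (6) = -0.110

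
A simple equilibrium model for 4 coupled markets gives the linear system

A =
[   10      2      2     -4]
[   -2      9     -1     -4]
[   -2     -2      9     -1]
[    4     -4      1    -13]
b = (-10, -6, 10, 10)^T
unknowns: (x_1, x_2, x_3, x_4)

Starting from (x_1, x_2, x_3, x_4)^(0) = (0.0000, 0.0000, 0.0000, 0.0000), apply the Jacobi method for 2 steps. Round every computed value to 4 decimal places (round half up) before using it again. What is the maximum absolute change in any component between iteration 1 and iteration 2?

0.4558

Iteration 1:
  x_1 = (-10 - (2)·0.0000 - (2)·0.0000 - (-4)·0.0000) / (10) = -1.0000
  x_2 = (-6 - (-2)·0.0000 - (-1)·0.0000 - (-4)·0.0000) / (9) = -0.6667
  x_3 = (10 - (-2)·0.0000 - (-2)·0.0000 - (-1)·0.0000) / (9) = 1.1111
  x_4 = (10 - (4)·0.0000 - (-4)·0.0000 - (1)·0.0000) / (-13) = -0.7692
Iteration 2:
  x_1 = (-10 - (2)·-0.6667 - (2)·1.1111 - (-4)·-0.7692) / (10) = -1.3966
  x_2 = (-6 - (-2)·-1.0000 - (-1)·1.1111 - (-4)·-0.7692) / (9) = -1.1073
  x_3 = (10 - (-2)·-1.0000 - (-2)·-0.6667 - (-1)·-0.7692) / (9) = 0.6553
  x_4 = (10 - (4)·-1.0000 - (-4)·-0.6667 - (1)·1.1111) / (-13) = -0.7863
Change: (-0.3966, -0.4406, -0.4558, -0.0171) → max |·| = 0.4558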